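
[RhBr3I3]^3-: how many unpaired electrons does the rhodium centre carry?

0

Ligand charges: each bromide is −1; each iodide is −1. With an overall charge of −3 the rhodium centre must be in the +3 oxidation state.
Group 9 minus oxidation state 3 gives a d⁶ configuration.
The spin state decides the count: a 4d ion has a large Δₒ and is invariably low-spin.
An octahedral low-spin d⁶ ion is t₂g⁶e_g⁰, giving 0 unpaired electrons.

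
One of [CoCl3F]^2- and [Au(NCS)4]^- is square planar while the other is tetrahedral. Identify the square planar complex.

For [CoCl3F]^2-: Each chloride is −1; each fluoride is −1; balancing the −2 overall charge requires Co(II). Cobalt is a group-9 element; Co(II) is therefore d⁷. For a high-spin 3d d⁷ ion with weak-field ligands the small Δₜ gives little square-planar CFSE advantage, so four ligands adopt the sterically favoured tetrahedral geometry. → tetrahedral.
For [Au(NCS)4]^-: Ligand charges: each isothiocyanate is −1. With an overall charge of −1 the gold centre must be in the +3 oxidation state. Group 11 minus oxidation state 3 gives a d⁸ configuration. A 5d d⁸ ion has a large crystal-field splitting; square planar leaves the high-energy d_{x²−y²} orbital empty and maximises CFSE. → square planar.

[Au(NCS)4]^-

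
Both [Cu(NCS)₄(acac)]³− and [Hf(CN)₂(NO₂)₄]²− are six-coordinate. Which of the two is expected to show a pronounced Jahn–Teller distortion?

[Cu(NCS)₄(acac)]³−: Summing ligand charges against the −3 overall charge gives an oxidation state of +2 for copper. Group 11 minus oxidation state 2 gives a d⁹ configuration. The t₂g⁶e_g³ configuration has an unevenly filled e_g set; the Jahn–Teller theorem predicts a tetragonal distortion (typically axial elongation) to lift the degeneracy.
[Hf(CN)₂(NO₂)₄]²−: Ligand charges: each cyanide is −1; each nitro (N-bound nitrite) is −1. With an overall charge of −2 the hafnium centre must be in the +4 oxidation state. Hf sits in group 4, so the d-electron count is 4 − 4 = 0. The d⁰ configuration leaves the e_g set evenly filled (or empty) — no strong Jahn–Teller driving force.

[Cu(NCS)₄(acac)]³−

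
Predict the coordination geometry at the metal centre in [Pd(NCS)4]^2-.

Ligand charges: each isothiocyanate is −1. With an overall charge of −2 the palladium centre must be in the +2 oxidation state.
Palladium is a group-10 element; Pd(II) is therefore d⁸.
Coordination number: 4.
A 4d d⁸ ion has a large crystal-field splitting; square planar leaves the high-energy d_{x²−y²} orbital empty and maximises CFSE.

square planar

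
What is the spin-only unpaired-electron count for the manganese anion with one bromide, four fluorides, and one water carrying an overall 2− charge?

4

Each bromide is −1; each fluoride is −1; water is neutral; balancing the −2 overall charge requires Mn(III).
Manganese is a group-7 element; Mn(III) is therefore d⁴.
The spin state decides the count: Bromide and fluoride are weak-field ligands for a first-row metal, so the complex is high-spin.
An octahedral high-spin d⁴ ion is t₂g³e_g¹, giving 4 unpaired electrons.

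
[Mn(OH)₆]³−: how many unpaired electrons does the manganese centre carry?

Ligand charges: each hydroxide is −1. With an overall charge of −3 the manganese centre must be in the +3 oxidation state.
Mn sits in group 7, so the d-electron count is 7 − 3 = 4.
The spin state decides the count: Hydroxide is a weak-field ligand for a first-row metal, so the complex is high-spin.
An octahedral high-spin d⁴ ion is t₂g³e_g¹, giving 4 unpaired electrons.

4 unpaired electrons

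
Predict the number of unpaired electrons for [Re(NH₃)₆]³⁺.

Ligand charges: ammonia is neutral. With an overall charge of +3 the rhenium centre must be in the +3 oxidation state.
Group 7 minus oxidation state 3 gives a d⁴ configuration.
The spin state decides the count: a 5d ion has a large Δₒ and is invariably low-spin.
An octahedral low-spin d⁴ ion is t₂g⁴e_g⁰, giving 2 unpaired electrons.

2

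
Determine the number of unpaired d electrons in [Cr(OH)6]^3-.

3

Each hydroxide is −1; balancing the −3 overall charge requires Cr(III).
Cr sits in group 6, so the d-electron count is 6 − 3 = 3.
In an octahedral field the d³ configuration is t₂g³e_g⁰ (only one arrangement possible), giving 3 unpaired electrons.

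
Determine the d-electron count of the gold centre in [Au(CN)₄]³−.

Ligand charges: each cyanide is −1. With an overall charge of −3 the gold centre must be in the +1 oxidation state.
Gold is a group-11 element; Au(I) is therefore d¹⁰.

d10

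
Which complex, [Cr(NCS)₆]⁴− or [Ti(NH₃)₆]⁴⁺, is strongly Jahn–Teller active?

[Cr(NCS)₆]⁴−: Summing ligand charges against the −4 overall charge gives an oxidation state of +2 for chromium. Group 6 minus oxidation state 2 gives a d⁴ configuration. Isothiocyanate is a weak-field ligand for a first-row metal, so the complex is high-spin. The t₂g³e_g¹ (high-spin) configuration has an unevenly filled e_g set; the Jahn–Teller theorem predicts a tetragonal distortion (typically axial elongation) to lift the degeneracy.
[Ti(NH₃)₆]⁴⁺: Summing ligand charges against the +4 overall charge gives an oxidation state of +4 for titanium. Titanium is a group-4 element; Ti(IV) is therefore d⁰. The d⁰ configuration leaves the e_g set evenly filled (or empty) — no strong Jahn–Teller driving force.

[Cr(NCS)₆]⁴−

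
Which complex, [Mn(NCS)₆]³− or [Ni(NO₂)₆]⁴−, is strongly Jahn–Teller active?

[Mn(NCS)₆]³−

[Mn(NCS)₆]³−: Each isothiocyanate is −1; balancing the −3 overall charge requires Mn(III). Group 7 minus oxidation state 3 gives a d⁴ configuration. Isothiocyanate is a weak-field ligand for a first-row metal, so the complex is high-spin. The t₂g³e_g¹ (high-spin) configuration has an unevenly filled e_g set; the Jahn–Teller theorem predicts a tetragonal distortion (typically axial elongation) to lift the degeneracy.
[Ni(NO₂)₆]⁴−: Ligand charges: each nitro (N-bound nitrite) is −1. With an overall charge of −4 the nickel centre must be in the +2 oxidation state. Ni sits in group 10, so the d-electron count is 10 − 2 = 8. The d⁸ configuration leaves the e_g set evenly filled (or empty) — no strong Jahn–Teller driving force.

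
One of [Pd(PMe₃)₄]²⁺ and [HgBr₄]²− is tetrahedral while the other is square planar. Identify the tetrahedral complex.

For [Pd(PMe₃)₄]²⁺: Summing ligand charges against the +2 overall charge gives an oxidation state of +2 for palladium. Palladium is a group-10 element; Pd(II) is therefore d⁸. A 4d d⁸ ion has a large crystal-field splitting; square planar leaves the high-energy d_{x²−y²} orbital empty and maximises CFSE. → square planar.
For [HgBr₄]²−: Summing ligand charges against the −2 overall charge gives an oxidation state of +2 for mercury. Hg sits in group 12, so the d-electron count is 12 − 2 = 10. A d¹⁰ ion has no crystal-field stabilisation preference between square planar and tetrahedral, so four ligands adopt the sterically favoured tetrahedral geometry. → tetrahedral.

[HgBr₄]²−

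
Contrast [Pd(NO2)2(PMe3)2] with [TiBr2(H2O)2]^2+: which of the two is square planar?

[Pd(NO2)2(PMe3)2]

For [Pd(NO2)2(PMe3)2]: Each nitro (N-bound nitrite) is −1; trimethylphosphine is neutral; balancing the 0 overall charge requires Pd(II). Pd sits in group 10, so the d-electron count is 10 − 2 = 8. A 4d d⁸ ion has a large crystal-field splitting; square planar leaves the high-energy d_{x²−y²} orbital empty and maximises CFSE. → square planar.
For [TiBr2(H2O)2]^2+: Ligand charges: each bromide is −1; water is neutral. With an overall charge of +2 the titanium centre must be in the +4 oxidation state. Group 4 minus oxidation state 4 gives a d⁰ configuration. A d⁰ ion has no crystal-field stabilisation preference between square planar and tetrahedral, so four ligands adopt the sterically favoured tetrahedral geometry. → tetrahedral.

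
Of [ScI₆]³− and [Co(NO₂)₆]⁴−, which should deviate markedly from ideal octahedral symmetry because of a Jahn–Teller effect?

[ScI₆]³−: Ligand charges: each iodide is −1. With an overall charge of −3 the scandium centre must be in the +3 oxidation state. Scandium is a group-3 element; Sc(III) is therefore d⁰. The d⁰ configuration leaves the e_g set evenly filled (or empty) — no strong Jahn–Teller driving force.
[Co(NO₂)₆]⁴−: Ligand charges: each nitro (N-bound nitrite) is −1. With an overall charge of −4 the cobalt centre must be in the +2 oxidation state. Cobalt is a group-9 element; Co(II) is therefore d⁷. Nitro (N-bound nitrite) is a strong-field ligand (high in the spectrochemical series) for a first-row metal, so the complex is low-spin. The t₂g⁶e_g¹ (low-spin) configuration has an unevenly filled e_g set; the Jahn–Teller theorem predicts a tetragonal distortion (typically axial elongation) to lift the degeneracy.

[Co(NO₂)₆]⁴−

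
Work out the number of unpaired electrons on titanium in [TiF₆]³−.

1 unpaired electron

Each fluoride is −1; balancing the −3 overall charge requires Ti(III).
Ti sits in group 4, so the d-electron count is 4 − 3 = 1.
In an octahedral field the d¹ configuration is t₂g¹e_g⁰ (only one arrangement possible), giving 1 unpaired electron.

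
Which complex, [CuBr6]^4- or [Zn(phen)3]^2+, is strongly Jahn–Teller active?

[CuBr6]^4-

[CuBr6]^4-: Summing ligand charges against the −4 overall charge gives an oxidation state of +2 for copper. Copper is a group-11 element; Cu(II) is therefore d⁹. The t₂g⁶e_g³ configuration has an unevenly filled e_g set; the Jahn–Teller theorem predicts a tetragonal distortion (typically axial elongation) to lift the degeneracy.
[Zn(phen)3]^2+: 1,10-phenanthroline is neutral; balancing the +2 overall charge requires Zn(II). Zn sits in group 12, so the d-electron count is 12 − 2 = 10. The d¹⁰ configuration leaves the e_g set evenly filled (or empty) — no strong Jahn–Teller driving force.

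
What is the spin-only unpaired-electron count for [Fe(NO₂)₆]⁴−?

0 unpaired electrons

Summing ligand charges against the −4 overall charge gives an oxidation state of +2 for iron.
Iron is a group-8 element; Fe(II) is therefore d⁶.
The spin state decides the count: Nitro (N-bound nitrite) is a strong-field ligand (high in the spectrochemical series) for a first-row metal, so the complex is low-spin.
An octahedral low-spin d⁶ ion is t₂g⁶e_g⁰, giving 0 unpaired electrons.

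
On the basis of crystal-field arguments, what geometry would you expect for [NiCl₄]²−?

tetrahedral

Ligand charges: each chloride is −1. With an overall charge of −2 the nickel centre must be in the +2 oxidation state.
Ni sits in group 10, so the d-electron count is 10 − 2 = 8.
With 4 monodentate ligands the coordination number is 4.
Chloride is a weak-field ligand.
With weak-field ligands the CFSE gain from square planar is small, so a 3d d⁸ ion takes the sterically preferred tetrahedral geometry.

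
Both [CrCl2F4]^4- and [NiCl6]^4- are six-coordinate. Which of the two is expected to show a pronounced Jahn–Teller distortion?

[CrCl2F4]^4-

[CrCl2F4]^4-: Summing ligand charges against the −4 overall charge gives an oxidation state of +2 for chromium. Group 6 minus oxidation state 2 gives a d⁴ configuration. Chloride and fluoride are weak-field ligands for a first-row metal, so the complex is high-spin. The t₂g³e_g¹ (high-spin) configuration has an unevenly filled e_g set; the Jahn–Teller theorem predicts a tetragonal distortion (typically axial elongation) to lift the degeneracy.
[NiCl6]^4-: Summing ligand charges against the −4 overall charge gives an oxidation state of +2 for nickel. Ni sits in group 10, so the d-electron count is 10 − 2 = 8. The d⁸ configuration leaves the e_g set evenly filled (or empty) — no strong Jahn–Teller driving force.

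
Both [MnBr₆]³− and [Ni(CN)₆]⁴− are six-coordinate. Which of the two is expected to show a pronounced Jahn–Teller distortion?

[MnBr₆]³−

[MnBr₆]³−: Ligand charges: each bromide is −1. With an overall charge of −3 the manganese centre must be in the +3 oxidation state. Manganese is a group-7 element; Mn(III) is therefore d⁴. Bromide is a weak-field ligand for a first-row metal, so the complex is high-spin. The t₂g³e_g¹ (high-spin) configuration has an unevenly filled e_g set; the Jahn–Teller theorem predicts a tetragonal distortion (typically axial elongation) to lift the degeneracy.
[Ni(CN)₆]⁴−: Summing ligand charges against the −4 overall charge gives an oxidation state of +2 for nickel. Group 10 minus oxidation state 2 gives a d⁸ configuration. The d⁸ configuration leaves the e_g set evenly filled (or empty) — no strong Jahn–Teller driving force.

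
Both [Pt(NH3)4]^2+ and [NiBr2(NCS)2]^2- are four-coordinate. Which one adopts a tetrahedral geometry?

For [Pt(NH3)4]^2+: Ammonia is neutral; balancing the +2 overall charge requires Pt(II). Pt sits in group 10, so the d-electron count is 10 − 2 = 8. A 5d d⁸ ion has a large crystal-field splitting; square planar leaves the high-energy d_{x²−y²} orbital empty and maximises CFSE. → square planar.
For [NiBr2(NCS)2]^2-: Summing ligand charges against the −2 overall charge gives an oxidation state of +2 for nickel. Ni sits in group 10, so the d-electron count is 10 − 2 = 8. Bromide and isothiocyanate are weak-field ligands. With weak-field ligands the CFSE gain from square planar is small, so a 3d d⁸ ion takes the sterically preferred tetrahedral geometry. → tetrahedral.

[NiBr2(NCS)2]^2-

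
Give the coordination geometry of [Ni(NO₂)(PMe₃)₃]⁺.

Ligand charges: each nitro (N-bound nitrite) is −1; trimethylphosphine is neutral. With an overall charge of +1 the nickel centre must be in the +2 oxidation state.
Nickel is a group-10 element; Ni(II) is therefore d⁸.
With 4 monodentate ligands the coordination number is 4.
Nitro (N-bound nitrite) and trimethylphosphine are strong-field ligands (high in the spectrochemical series).
A 3d d⁸ ion with strong-field ligands gains enough CFSE to favour square planar over tetrahedral.

square planar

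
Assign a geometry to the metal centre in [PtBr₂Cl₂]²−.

square planar

Ligand charges: each bromide is −1; each chloride is −1. With an overall charge of −2 the platinum centre must be in the +2 oxidation state.
Pt sits in group 10, so the d-electron count is 10 − 2 = 8.
Coordination number: 4.
A 5d d⁸ ion has a large crystal-field splitting; square planar leaves the high-energy d_{x²−y²} orbital empty and maximises CFSE.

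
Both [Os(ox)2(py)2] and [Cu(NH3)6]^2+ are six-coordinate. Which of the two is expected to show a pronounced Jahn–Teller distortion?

[Cu(NH3)6]^2+

[Os(ox)2(py)2]: Ligand charges: each oxalate is −2; pyridine is neutral. With an overall charge of 0 the osmium centre must be in the +4 oxidation state. Group 8 minus oxidation state 4 gives a d⁴ configuration. A 5d ion has a large Δₒ and is invariably low-spin. The d⁴ configuration leaves the e_g set evenly filled (or empty) — no strong Jahn–Teller driving force.
[Cu(NH3)6]^2+: Ammonia is neutral; balancing the +2 overall charge requires Cu(II). Copper is a group-11 element; Cu(II) is therefore d⁹. The t₂g⁶e_g³ configuration has an unevenly filled e_g set; the Jahn–Teller theorem predicts a tetragonal distortion (typically axial elongation) to lift the degeneracy.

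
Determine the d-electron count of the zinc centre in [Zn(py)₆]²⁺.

Summing ligand charges against the +2 overall charge gives an oxidation state of +2 for zinc.
Group 12 minus oxidation state 2 gives a d¹⁰ configuration.

d10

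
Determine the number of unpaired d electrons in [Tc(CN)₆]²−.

Each cyanide is −1; balancing the −2 overall charge requires Tc(IV).
Group 7 minus oxidation state 4 gives a d³ configuration.
In an octahedral field the d³ configuration is t₂g³e_g⁰ (only one arrangement possible), giving 3 unpaired electrons.

3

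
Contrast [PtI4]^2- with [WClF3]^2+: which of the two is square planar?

[PtI4]^2-

For [PtI4]^2-: Each iodide is −1; balancing the −2 overall charge requires Pt(II). Platinum is a group-10 element; Pt(II) is therefore d⁸. A 5d d⁸ ion has a large crystal-field splitting; square planar leaves the high-energy d_{x²−y²} orbital empty and maximises CFSE. → square planar.
For [WClF3]^2+: Ligand charges: each chloride is −1; each fluoride is −1. With an overall charge of +2 the tungsten centre must be in the +6 oxidation state. Group 6 minus oxidation state 6 gives a d⁰ configuration. A d⁰ ion has no crystal-field stabilisation preference between square planar and tetrahedral, so four ligands adopt the sterically favoured tetrahedral geometry. → tetrahedral.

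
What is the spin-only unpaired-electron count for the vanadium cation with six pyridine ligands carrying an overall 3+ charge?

2

Ligand charges: pyridine is neutral. With an overall charge of +3 the vanadium centre must be in the +3 oxidation state.
Group 5 minus oxidation state 3 gives a d² configuration.
In an octahedral field the d² configuration is t₂g²e_g⁰ (only one arrangement possible), giving 2 unpaired electrons.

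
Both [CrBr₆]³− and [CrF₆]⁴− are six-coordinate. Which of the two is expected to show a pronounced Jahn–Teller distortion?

[CrBr₆]³−: Summing ligand charges against the −3 overall charge gives an oxidation state of +3 for chromium. Group 6 minus oxidation state 3 gives a d³ configuration. The d³ configuration leaves the e_g set evenly filled (or empty) — no strong Jahn–Teller driving force.
[CrF₆]⁴−: Summing ligand charges against the −4 overall charge gives an oxidation state of +2 for chromium. Group 6 minus oxidation state 2 gives a d⁴ configuration. Fluoride is a weak-field ligand for a first-row metal, so the complex is high-spin. The t₂g³e_g¹ (high-spin) configuration has an unevenly filled e_g set; the Jahn–Teller theorem predicts a tetragonal distortion (typically axial elongation) to lift the degeneracy.

[CrF₆]⁴−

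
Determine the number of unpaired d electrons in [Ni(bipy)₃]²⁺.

2

Ligand charges: 2,2′-bipyridine is neutral. With an overall charge of +2 the nickel centre must be in the +2 oxidation state.
Nickel is a group-10 element; Ni(II) is therefore d⁸.
Counting donor atoms: 3×2,2′-bipyridine (bidentate) → 6 donors. Coordination number = 6.
In an octahedral field the d⁸ configuration is t₂g⁶e_g² (only one arrangement possible), giving 2 unpaired electrons.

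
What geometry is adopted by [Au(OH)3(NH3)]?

Each hydroxide is −1; ammonia is neutral; balancing the 0 overall charge requires Au(III).
Gold is a group-11 element; Au(III) is therefore d⁸.
With 4 monodentate ligands the coordination number is 4.
A 5d d⁸ ion has a large crystal-field splitting; square planar leaves the high-energy d_{x²−y²} orbital empty and maximises CFSE.

square planar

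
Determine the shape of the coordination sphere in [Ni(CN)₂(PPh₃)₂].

square planar

Summing ligand charges against the 0 overall charge gives an oxidation state of +2 for nickel.
Group 10 minus oxidation state 2 gives a d⁸ configuration.
Coordination number: 4.
Cyanide and triphenylphosphine are strong-field ligands (high in the spectrochemical series).
A 3d d⁸ ion with strong-field ligands gains enough CFSE to favour square planar over tetrahedral.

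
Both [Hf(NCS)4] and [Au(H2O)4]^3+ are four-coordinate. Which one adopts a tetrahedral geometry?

[Hf(NCS)4]

For [Hf(NCS)4]: Each isothiocyanate is −1; balancing the 0 overall charge requires Hf(IV). Hf sits in group 4, so the d-electron count is 4 − 4 = 0. A d⁰ ion has no crystal-field stabilisation preference between square planar and tetrahedral, so four ligands adopt the sterically favoured tetrahedral geometry. → tetrahedral.
For [Au(H2O)4]^3+: Summing ligand charges against the +3 overall charge gives an oxidation state of +3 for gold. Au sits in group 11, so the d-electron count is 11 − 3 = 8. A 5d d⁸ ion has a large crystal-field splitting; square planar leaves the high-energy d_{x²−y²} orbital empty and maximises CFSE. → square planar.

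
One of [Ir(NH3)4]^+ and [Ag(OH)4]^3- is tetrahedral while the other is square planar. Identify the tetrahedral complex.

[Ag(OH)4]^3-

For [Ir(NH3)4]^+: Ammonia is neutral; balancing the +1 overall charge requires Ir(I). Group 9 minus oxidation state 1 gives a d⁸ configuration. A 5d d⁸ ion has a large crystal-field splitting; square planar leaves the high-energy d_{x²−y²} orbital empty and maximises CFSE. → square planar.
For [Ag(OH)4]^3-: Each hydroxide is −1; balancing the −3 overall charge requires Ag(I). Group 11 minus oxidation state 1 gives a d¹⁰ configuration. A d¹⁰ ion has no crystal-field stabilisation preference between square planar and tetrahedral, so four ligands adopt the sterically favoured tetrahedral geometry. → tetrahedral.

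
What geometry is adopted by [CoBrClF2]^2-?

Each bromide is −1; each chloride is −1; each fluoride is −1; balancing the −2 overall charge requires Co(II).
Co sits in group 9, so the d-electron count is 9 − 2 = 7.
With 4 monodentate ligands the coordination number is 4.
Bromide, chloride, and fluoride are weak-field ligands.
For a high-spin 3d d⁷ ion with weak-field ligands the small Δₜ gives little square-planar CFSE advantage, so four ligands adopt the sterically favoured tetrahedral geometry.

tetrahedral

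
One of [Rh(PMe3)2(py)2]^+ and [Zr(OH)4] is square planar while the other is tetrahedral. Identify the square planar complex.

[Rh(PMe3)2(py)2]^+

For [Rh(PMe3)2(py)2]^+: Summing ligand charges against the +1 overall charge gives an oxidation state of +1 for rhodium. Rhodium is a group-9 element; Rh(I) is therefore d⁸. A 4d d⁸ ion has a large crystal-field splitting; square planar leaves the high-energy d_{x²−y²} orbital empty and maximises CFSE. → square planar.
For [Zr(OH)4]: Summing ligand charges against the 0 overall charge gives an oxidation state of +4 for zirconium. Zr sits in group 4, so the d-electron count is 4 − 4 = 0. A d⁰ ion has no crystal-field stabilisation preference between square planar and tetrahedral, so four ligands adopt the sterically favoured tetrahedral geometry. → tetrahedral.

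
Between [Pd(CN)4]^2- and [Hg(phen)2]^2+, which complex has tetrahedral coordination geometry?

[Hg(phen)2]^2+

For [Pd(CN)4]^2-: Ligand charges: each cyanide is −1. With an overall charge of −2 the palladium centre must be in the +2 oxidation state. Palladium is a group-10 element; Pd(II) is therefore d⁸. A 4d d⁸ ion has a large crystal-field splitting; square planar leaves the high-energy d_{x²−y²} orbital empty and maximises CFSE. → square planar.
For [Hg(phen)2]^2+: Summing ligand charges against the +2 overall charge gives an oxidation state of +2 for mercury. Group 12 minus oxidation state 2 gives a d¹⁰ configuration. A d¹⁰ ion has no crystal-field stabilisation preference between square planar and tetrahedral, so four ligands adopt the sterically favoured tetrahedral geometry. → tetrahedral.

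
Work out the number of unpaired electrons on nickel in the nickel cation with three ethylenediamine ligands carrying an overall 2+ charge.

Summing ligand charges against the +2 overall charge gives an oxidation state of +2 for nickel.
Nickel is a group-10 element; Ni(II) is therefore d⁸.
Counting donor atoms: 3×ethylenediamine (bidentate) → 6 donors. Coordination number = 6.
In an octahedral field the d⁸ configuration is t₂g⁶e_g² (only one arrangement possible), giving 2 unpaired electrons.

2 unpaired electrons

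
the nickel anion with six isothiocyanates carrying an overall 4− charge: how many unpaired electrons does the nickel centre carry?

Ligand charges: each isothiocyanate is −1. With an overall charge of −4 the nickel centre must be in the +2 oxidation state.
Group 10 minus oxidation state 2 gives a d⁸ configuration.
In an octahedral field the d⁸ configuration is t₂g⁶e_g² (only one arrangement possible), giving 2 unpaired electrons.

2 unpaired electrons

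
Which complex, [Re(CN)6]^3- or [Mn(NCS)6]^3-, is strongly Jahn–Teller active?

[Re(CN)6]^3-: Summing ligand charges against the −3 overall charge gives an oxidation state of +3 for rhenium. Group 7 minus oxidation state 3 gives a d⁴ configuration. A 5d ion has a large Δₒ and is invariably low-spin. The d⁴ configuration leaves the e_g set evenly filled (or empty) — no strong Jahn–Teller driving force.
[Mn(NCS)6]^3-: Summing ligand charges against the −3 overall charge gives an oxidation state of +3 for manganese. Manganese is a group-7 element; Mn(III) is therefore d⁴. Isothiocyanate is a weak-field ligand for a first-row metal, so the complex is high-spin. The t₂g³e_g¹ (high-spin) configuration has an unevenly filled e_g set; the Jahn–Teller theorem predicts a tetragonal distortion (typically axial elongation) to lift the degeneracy.

[Mn(NCS)6]^3-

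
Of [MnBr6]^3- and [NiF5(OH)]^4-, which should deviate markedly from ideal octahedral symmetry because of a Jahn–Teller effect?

[MnBr6]^3-

[MnBr6]^3-: Each bromide is −1; balancing the −3 overall charge requires Mn(III). Group 7 minus oxidation state 3 gives a d⁴ configuration. Bromide is a weak-field ligand for a first-row metal, so the complex is high-spin. The t₂g³e_g¹ (high-spin) configuration has an unevenly filled e_g set; the Jahn–Teller theorem predicts a tetragonal distortion (typically axial elongation) to lift the degeneracy.
[NiF5(OH)]^4-: Ligand charges: each fluoride is −1; each hydroxide is −1. With an overall charge of −4 the nickel centre must be in the +2 oxidation state. Nickel is a group-10 element; Ni(II) is therefore d⁸. The d⁸ configuration leaves the e_g set evenly filled (or empty) — no strong Jahn–Teller driving force.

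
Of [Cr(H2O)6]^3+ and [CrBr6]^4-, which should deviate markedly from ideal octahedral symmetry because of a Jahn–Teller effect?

[CrBr6]^4-

[Cr(H2O)6]^3+: Water is neutral; balancing the +3 overall charge requires Cr(III). Chromium is a group-6 element; Cr(III) is therefore d³. The d³ configuration leaves the e_g set evenly filled (or empty) — no strong Jahn–Teller driving force.
[CrBr6]^4-: Each bromide is −1; balancing the −4 overall charge requires Cr(II). Cr sits in group 6, so the d-electron count is 6 − 2 = 4. Bromide is a weak-field ligand for a first-row metal, so the complex is high-spin. The t₂g³e_g¹ (high-spin) configuration has an unevenly filled e_g set; the Jahn–Teller theorem predicts a tetragonal distortion (typically axial elongation) to lift the degeneracy.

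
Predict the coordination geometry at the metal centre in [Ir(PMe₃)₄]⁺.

Summing ligand charges against the +1 overall charge gives an oxidation state of +1 for iridium.
Ir sits in group 9, so the d-electron count is 9 − 1 = 8.
Coordination number: 4.
A 5d d⁸ ion has a large crystal-field splitting; square planar leaves the high-energy d_{x²−y²} orbital empty and maximises CFSE.

square planar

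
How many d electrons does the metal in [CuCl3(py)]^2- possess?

Summing ligand charges against the −2 overall charge gives an oxidation state of +1 for copper.
Cu sits in group 11, so the d-electron count is 11 − 1 = 10.

d¹⁰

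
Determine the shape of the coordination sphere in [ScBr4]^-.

tetrahedral

Summing ligand charges against the −1 overall charge gives an oxidation state of +3 for scandium.
Group 3 minus oxidation state 3 gives a d⁰ configuration.
With 4 monodentate ligands the coordination number is 4.
A d⁰ ion has no crystal-field stabilisation preference between square planar and tetrahedral, so four ligands adopt the sterically favoured tetrahedral geometry.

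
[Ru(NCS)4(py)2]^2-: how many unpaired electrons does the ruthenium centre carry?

Summing ligand charges against the −2 overall charge gives an oxidation state of +2 for ruthenium.
Group 8 minus oxidation state 2 gives a d⁶ configuration.
The spin state decides the count: a 4d ion has a large Δₒ and is invariably low-spin.
An octahedral low-spin d⁶ ion is t₂g⁶e_g⁰, giving 0 unpaired electrons.

0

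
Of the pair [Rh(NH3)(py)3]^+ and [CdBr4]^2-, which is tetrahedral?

For [Rh(NH3)(py)3]^+: Ammonia is neutral; pyridine is neutral; balancing the +1 overall charge requires Rh(I). Group 9 minus oxidation state 1 gives a d⁸ configuration. A 4d d⁸ ion has a large crystal-field splitting; square planar leaves the high-energy d_{x²−y²} orbital empty and maximises CFSE. → square planar.
For [CdBr4]^2-: Summing ligand charges against the −2 overall charge gives an oxidation state of +2 for cadmium. Group 12 minus oxidation state 2 gives a d¹⁰ configuration. A d¹⁰ ion has no crystal-field stabilisation preference between square planar and tetrahedral, so four ligands adopt the sterically favoured tetrahedral geometry. → tetrahedral.

[CdBr4]^2-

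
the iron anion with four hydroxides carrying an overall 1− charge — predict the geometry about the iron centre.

Each hydroxide is −1; balancing the −1 overall charge requires Fe(III).
Group 8 minus oxidation state 3 gives a d⁵ configuration.
Coordination number: 4.
Hydroxide is a weak-field ligand.
A high-spin d⁵ ion has zero CFSE in either geometry, so four ligands adopt the sterically favoured tetrahedral geometry.

tetrahedral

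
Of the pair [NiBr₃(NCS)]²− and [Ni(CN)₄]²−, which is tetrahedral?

[NiBr₃(NCS)]²−

For [NiBr₃(NCS)]²−: Ligand charges: each bromide is −1; each isothiocyanate is −1. With an overall charge of −2 the nickel centre must be in the +2 oxidation state. Ni sits in group 10, so the d-electron count is 10 − 2 = 8. Bromide and isothiocyanate are weak-field ligands. With weak-field ligands the CFSE gain from square planar is small, so a 3d d⁸ ion takes the sterically preferred tetrahedral geometry. → tetrahedral.
For [Ni(CN)₄]²−: Ligand charges: each cyanide is −1. With an overall charge of −2 the nickel centre must be in the +2 oxidation state. Ni sits in group 10, so the d-electron count is 10 − 2 = 8. Cyanide is a strong-field ligand (high in the spectrochemical series). A 3d d⁸ ion with strong-field ligands gains enough CFSE to favour square planar over tetrahedral. → square planar.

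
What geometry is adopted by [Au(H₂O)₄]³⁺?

Summing ligand charges against the +3 overall charge gives an oxidation state of +3 for gold.
Au sits in group 11, so the d-electron count is 11 − 3 = 8.
Coordination number: 4.
A 5d d⁸ ion has a large crystal-field splitting; square planar leaves the high-energy d_{x²−y²} orbital empty and maximises CFSE.

square planar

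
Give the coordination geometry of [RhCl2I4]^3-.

Ligand charges: each chloride is −1; each iodide is −1. With an overall charge of −3 the rhodium centre must be in the +3 oxidation state.
Rh sits in group 9, so the d-electron count is 9 − 3 = 6.
With 6 monodentate ligands the coordination number is 6.
Six donors around a single metal centre give an octahedral coordination sphere.

octahedral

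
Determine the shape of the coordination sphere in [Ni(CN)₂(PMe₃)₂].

square planar

Summing ligand charges against the 0 overall charge gives an oxidation state of +2 for nickel.
Ni sits in group 10, so the d-electron count is 10 − 2 = 8.
With 4 monodentate ligands the coordination number is 4.
Cyanide and trimethylphosphine are strong-field ligands (high in the spectrochemical series).
A 3d d⁸ ion with strong-field ligands gains enough CFSE to favour square planar over tetrahedral.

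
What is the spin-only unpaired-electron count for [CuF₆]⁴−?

1

Summing ligand charges against the −4 overall charge gives an oxidation state of +2 for copper.
Group 11 minus oxidation state 2 gives a d⁹ configuration.
In an octahedral field the d⁹ configuration is t₂g⁶e_g³ (only one arrangement possible), giving 1 unpaired electron.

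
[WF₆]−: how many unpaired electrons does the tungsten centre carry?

1

Each fluoride is −1; balancing the −1 overall charge requires W(V).
W sits in group 6, so the d-electron count is 6 − 5 = 1.
In an octahedral field the d¹ configuration is t₂g¹e_g⁰ (only one arrangement possible), giving 1 unpaired electron.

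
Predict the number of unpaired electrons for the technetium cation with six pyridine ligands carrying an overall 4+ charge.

3

Ligand charges: pyridine is neutral. With an overall charge of +4 the technetium centre must be in the +4 oxidation state.
Group 7 minus oxidation state 4 gives a d³ configuration.
In an octahedral field the d³ configuration is t₂g³e_g⁰ (only one arrangement possible), giving 3 unpaired electrons.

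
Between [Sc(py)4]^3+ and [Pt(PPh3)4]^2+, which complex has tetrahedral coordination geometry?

[Sc(py)4]^3+

For [Sc(py)4]^3+: Summing ligand charges against the +3 overall charge gives an oxidation state of +3 for scandium. Sc sits in group 3, so the d-electron count is 3 − 3 = 0. A d⁰ ion has no crystal-field stabilisation preference between square planar and tetrahedral, so four ligands adopt the sterically favoured tetrahedral geometry. → tetrahedral.
For [Pt(PPh3)4]^2+: Ligand charges: triphenylphosphine is neutral. With an overall charge of +2 the platinum centre must be in the +2 oxidation state. Platinum is a group-10 element; Pt(II) is therefore d⁸. A 5d d⁸ ion has a large crystal-field splitting; square planar leaves the high-energy d_{x²−y²} orbital empty and maximises CFSE. → square planar.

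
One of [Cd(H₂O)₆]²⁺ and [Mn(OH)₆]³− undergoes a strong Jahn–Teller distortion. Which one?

[Cd(H₂O)₆]²⁺: Ligand charges: water is neutral. With an overall charge of +2 the cadmium centre must be in the +2 oxidation state. Cd sits in group 12, so the d-electron count is 12 − 2 = 10. The d¹⁰ configuration leaves the e_g set evenly filled (or empty) — no strong Jahn–Teller driving force.
[Mn(OH)₆]³−: Summing ligand charges against the −3 overall charge gives an oxidation state of +3 for manganese. Group 7 minus oxidation state 3 gives a d⁴ configuration. Hydroxide is a weak-field ligand for a first-row metal, so the complex is high-spin. The t₂g³e_g¹ (high-spin) configuration has an unevenly filled e_g set; the Jahn–Teller theorem predicts a tetragonal distortion (typically axial elongation) to lift the degeneracy.

[Mn(OH)₆]³−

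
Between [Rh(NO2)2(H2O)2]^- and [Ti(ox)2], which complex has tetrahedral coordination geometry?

[Ti(ox)2]

For [Rh(NO2)2(H2O)2]^-: Each nitro (N-bound nitrite) is −1; water is neutral; balancing the −1 overall charge requires Rh(I). Rh sits in group 9, so the d-electron count is 9 − 1 = 8. A 4d d⁸ ion has a large crystal-field splitting; square planar leaves the high-energy d_{x²−y²} orbital empty and maximises CFSE. → square planar.
For [Ti(ox)2]: Summing ligand charges against the 0 overall charge gives an oxidation state of +4 for titanium. Titanium is a group-4 element; Ti(IV) is therefore d⁰. A d⁰ ion has no crystal-field stabilisation preference between square planar and tetrahedral, so four ligands adopt the sterically favoured tetrahedral geometry. → tetrahedral.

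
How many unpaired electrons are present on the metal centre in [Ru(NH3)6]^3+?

Ammonia is neutral; balancing the +3 overall charge requires Ru(III).
Ruthenium is a group-8 element; Ru(III) is therefore d⁵.
The spin state decides the count: a 4d ion has a large Δₒ and is invariably low-spin.
An octahedral low-spin d⁵ ion is t₂g⁵e_g⁰, giving 1 unpaired electron.

1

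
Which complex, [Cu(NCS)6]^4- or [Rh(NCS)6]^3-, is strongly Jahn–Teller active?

[Cu(NCS)6]^4-: Ligand charges: each isothiocyanate is −1. With an overall charge of −4 the copper centre must be in the +2 oxidation state. Group 11 minus oxidation state 2 gives a d⁹ configuration. The t₂g⁶e_g³ configuration has an unevenly filled e_g set; the Jahn–Teller theorem predicts a tetragonal distortion (typically axial elongation) to lift the degeneracy.
[Rh(NCS)6]^3-: Ligand charges: each isothiocyanate is −1. With an overall charge of −3 the rhodium centre must be in the +3 oxidation state. Group 9 minus oxidation state 3 gives a d⁶ configuration. A 4d ion has a large Δₒ and is invariably low-spin. The d⁶ configuration leaves the e_g set evenly filled (or empty) — no strong Jahn–Teller driving force.

[Cu(NCS)6]^4-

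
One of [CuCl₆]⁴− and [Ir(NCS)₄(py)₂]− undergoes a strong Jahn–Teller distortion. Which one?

[CuCl₆]⁴−

[CuCl₆]⁴−: Ligand charges: each chloride is −1. With an overall charge of −4 the copper centre must be in the +2 oxidation state. Group 11 minus oxidation state 2 gives a d⁹ configuration. The t₂g⁶e_g³ configuration has an unevenly filled e_g set; the Jahn–Teller theorem predicts a tetragonal distortion (typically axial elongation) to lift the degeneracy.
[Ir(NCS)₄(py)₂]−: Summing ligand charges against the −1 overall charge gives an oxidation state of +3 for iridium. Ir sits in group 9, so the d-electron count is 9 − 3 = 6. A 5d ion has a large Δₒ and is invariably low-spin. The d⁶ configuration leaves the e_g set evenly filled (or empty) — no strong Jahn–Teller driving force.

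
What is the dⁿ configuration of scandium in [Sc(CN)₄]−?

d0

Each cyanide is −1; balancing the −1 overall charge requires Sc(III).
Sc sits in group 3, so the d-electron count is 3 − 3 = 0.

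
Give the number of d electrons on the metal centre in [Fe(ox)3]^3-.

d⁵

Summing ligand charges against the −3 overall charge gives an oxidation state of +3 for iron.
Group 8 minus oxidation state 3 gives a d⁵ configuration.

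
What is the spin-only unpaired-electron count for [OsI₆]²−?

2 unpaired electrons

Ligand charges: each iodide is −1. With an overall charge of −2 the osmium centre must be in the +4 oxidation state.
Osmium is a group-8 element; Os(IV) is therefore d⁴.
The spin state decides the count: a 5d ion has a large Δₒ and is invariably low-spin.
An octahedral low-spin d⁴ ion is t₂g⁴e_g⁰, giving 2 unpaired electrons.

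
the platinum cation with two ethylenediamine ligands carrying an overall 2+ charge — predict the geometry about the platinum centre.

square planar

Ligand charges: ethylenediamine is neutral. With an overall charge of +2 the platinum centre must be in the +2 oxidation state.
Pt sits in group 10, so the d-electron count is 10 − 2 = 8.
Counting donor atoms: 2×ethylenediamine (bidentate) → 4 donors. Coordination number = 4.
A 5d d⁸ ion has a large crystal-field splitting; square planar leaves the high-energy d_{x²−y²} orbital empty and maximises CFSE.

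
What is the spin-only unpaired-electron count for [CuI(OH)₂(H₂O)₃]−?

1 unpaired electron

Each iodide is −1; each hydroxide is −1; water is neutral; balancing the −1 overall charge requires Cu(II).
Group 11 minus oxidation state 2 gives a d⁹ configuration.
In an octahedral field the d⁹ configuration is t₂g⁶e_g³ (only one arrangement possible), giving 1 unpaired electron.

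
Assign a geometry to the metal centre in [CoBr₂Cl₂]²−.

tetrahedral

Ligand charges: each bromide is −1; each chloride is −1. With an overall charge of −2 the cobalt centre must be in the +2 oxidation state.
Group 9 minus oxidation state 2 gives a d⁷ configuration.
With 4 monodentate ligands the coordination number is 4.
Bromide and chloride are weak-field ligands.
For a high-spin 3d d⁷ ion with weak-field ligands the small Δₜ gives little square-planar CFSE advantage, so four ligands adopt the sterically favoured tetrahedral geometry.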